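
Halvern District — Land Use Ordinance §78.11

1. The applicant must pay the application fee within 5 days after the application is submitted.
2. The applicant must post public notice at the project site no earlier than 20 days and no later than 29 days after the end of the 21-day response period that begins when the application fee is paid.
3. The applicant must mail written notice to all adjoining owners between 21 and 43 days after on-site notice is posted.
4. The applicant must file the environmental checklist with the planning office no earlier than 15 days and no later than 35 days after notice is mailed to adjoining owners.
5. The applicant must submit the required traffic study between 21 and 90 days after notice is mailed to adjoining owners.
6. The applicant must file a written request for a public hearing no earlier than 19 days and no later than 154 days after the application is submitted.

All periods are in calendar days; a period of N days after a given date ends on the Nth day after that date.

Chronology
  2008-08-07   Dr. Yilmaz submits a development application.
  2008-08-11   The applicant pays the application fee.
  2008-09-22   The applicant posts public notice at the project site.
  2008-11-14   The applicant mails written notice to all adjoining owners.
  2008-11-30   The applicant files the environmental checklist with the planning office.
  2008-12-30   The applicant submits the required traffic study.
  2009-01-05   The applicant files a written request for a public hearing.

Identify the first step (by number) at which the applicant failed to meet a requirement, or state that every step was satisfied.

Step 3

Step 1: 5 days after 2008-08-07 (when the application is submitted) is 2008-08-12; done 2008-08-11 — timely.
Step 2: the window is 20–29 days after 2008-09-01 (end of the 21-day response period, which began when the application fee is paid on 2008-08-11), so 2008-09-21 through 2008-09-30; done 2008-09-22 — within the window.
Step 3: the window is 21–43 days after 2008-09-22 (when on-site notice is posted), so 2008-10-13 through 2008-11-04; done 2008-11-14 — 10 days after the window closed.
Later steps need not be reached.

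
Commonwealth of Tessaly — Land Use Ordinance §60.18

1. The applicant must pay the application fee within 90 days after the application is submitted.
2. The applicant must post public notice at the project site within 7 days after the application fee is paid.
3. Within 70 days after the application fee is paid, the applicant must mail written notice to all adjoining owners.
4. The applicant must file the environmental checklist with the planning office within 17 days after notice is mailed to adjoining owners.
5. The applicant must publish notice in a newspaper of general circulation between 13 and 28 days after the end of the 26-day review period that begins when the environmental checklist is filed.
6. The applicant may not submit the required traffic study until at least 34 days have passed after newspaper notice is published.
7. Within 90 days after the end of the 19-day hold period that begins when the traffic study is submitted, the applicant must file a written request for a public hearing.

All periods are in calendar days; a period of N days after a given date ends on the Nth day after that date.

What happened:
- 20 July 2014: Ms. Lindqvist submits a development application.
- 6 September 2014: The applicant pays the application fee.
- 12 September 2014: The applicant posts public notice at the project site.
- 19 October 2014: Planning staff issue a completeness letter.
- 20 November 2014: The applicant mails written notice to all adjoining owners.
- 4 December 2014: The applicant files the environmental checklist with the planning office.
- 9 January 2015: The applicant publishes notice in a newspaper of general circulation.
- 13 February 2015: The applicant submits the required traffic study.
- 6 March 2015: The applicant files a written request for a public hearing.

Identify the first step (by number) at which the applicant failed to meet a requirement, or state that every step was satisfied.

Step 1 — counting 90 days from 20 July 2014 (when the application is submitted) gives a deadline of 18 October 2014; completed 6 September 2014, before the deadline.
Step 2 — counting 7 days from 6 September 2014 (when the application fee is paid) gives a deadline of 13 September 2014; 12 September 2014 is within that limit.
Step 3 — counting 70 days from 6 September 2014 (when the application fee is paid) gives a deadline of 15 November 2014; done 20 November 2014 — 5 days late.

Step 3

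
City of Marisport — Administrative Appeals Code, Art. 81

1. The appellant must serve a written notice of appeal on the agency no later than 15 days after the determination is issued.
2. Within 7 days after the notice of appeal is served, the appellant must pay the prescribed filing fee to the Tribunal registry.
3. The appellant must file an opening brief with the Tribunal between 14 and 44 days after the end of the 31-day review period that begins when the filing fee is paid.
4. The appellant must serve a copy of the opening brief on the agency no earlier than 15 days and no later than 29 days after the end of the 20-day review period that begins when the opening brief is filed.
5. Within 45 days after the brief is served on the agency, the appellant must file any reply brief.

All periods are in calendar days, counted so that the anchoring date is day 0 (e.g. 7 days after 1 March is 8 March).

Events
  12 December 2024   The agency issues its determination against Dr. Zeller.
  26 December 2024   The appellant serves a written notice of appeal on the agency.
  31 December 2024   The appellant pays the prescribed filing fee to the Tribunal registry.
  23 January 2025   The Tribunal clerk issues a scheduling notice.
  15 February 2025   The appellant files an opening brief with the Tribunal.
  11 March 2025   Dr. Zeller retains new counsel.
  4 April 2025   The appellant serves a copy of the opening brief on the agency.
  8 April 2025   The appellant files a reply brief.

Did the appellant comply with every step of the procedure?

Yes

Step 1: 15 days after 12 December 2024 (when the determination is issued) is 27 December 2024; 26 December 2024 is within that limit.
Step 2: 7 days after 26 December 2024 (when the notice of appeal is served) is 2 January 2025; done 31 December 2024 — timely.
Step 3: the window is 14–44 days after 31 January 2025 (end of the 31-day review period, which began when the filing fee is paid on 31 December 2024), so 14 February 2025 through 16 March 2025; done 15 February 2025 — within the window.
Step 4: the window is 15–29 days after 7 March 2025 (end of the 20-day review period, which began when the opening brief is filed on 15 February 2025), so 22 March 2025 through 5 April 2025; 4 April 2025 falls inside that range.
Step 5: 45 days after 4 April 2025 (when the brief is served on the agency) is 19 May 2025; done 8 April 2025 — timely.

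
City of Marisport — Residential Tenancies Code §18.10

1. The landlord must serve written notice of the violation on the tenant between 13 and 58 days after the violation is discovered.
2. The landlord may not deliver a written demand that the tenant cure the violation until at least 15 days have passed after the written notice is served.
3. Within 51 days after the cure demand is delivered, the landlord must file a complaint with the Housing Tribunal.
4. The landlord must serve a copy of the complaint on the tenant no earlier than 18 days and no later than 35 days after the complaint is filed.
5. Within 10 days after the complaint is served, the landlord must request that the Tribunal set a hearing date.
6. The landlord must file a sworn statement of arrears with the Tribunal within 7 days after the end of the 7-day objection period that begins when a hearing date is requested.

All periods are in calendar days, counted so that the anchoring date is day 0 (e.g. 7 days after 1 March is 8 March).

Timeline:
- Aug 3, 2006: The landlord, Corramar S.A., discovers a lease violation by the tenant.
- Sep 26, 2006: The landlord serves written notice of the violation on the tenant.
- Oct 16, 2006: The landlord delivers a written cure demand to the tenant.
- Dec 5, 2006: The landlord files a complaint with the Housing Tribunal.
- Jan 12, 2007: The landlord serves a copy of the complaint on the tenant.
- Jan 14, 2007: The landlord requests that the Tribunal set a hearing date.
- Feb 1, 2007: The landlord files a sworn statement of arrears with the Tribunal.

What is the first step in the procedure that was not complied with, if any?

Step 1: the window is 13–58 days after Aug 3, 2006 (when the violation is discovered), so Aug 16, 2006 through Sep 30, 2006; done Sep 26, 2006, which is between those dates.
Step 2: the earliest permitted date is 15 days after Sep 26, 2006 (when the written notice is served), i.e. Oct 11, 2006; done Oct 16, 2006, after the minimum wait.
Step 3: 51 days after Oct 16, 2006 (when the cure demand is delivered) is Dec 6, 2006; Dec 5, 2006 is within that limit.
Step 4: the window is 18–35 days after Dec 5, 2006 (when the complaint is filed), so Dec 23, 2006 through Jan 9, 2007; done Jan 12, 2007 — 3 days after the window closed.
The analysis stops there.

Step 4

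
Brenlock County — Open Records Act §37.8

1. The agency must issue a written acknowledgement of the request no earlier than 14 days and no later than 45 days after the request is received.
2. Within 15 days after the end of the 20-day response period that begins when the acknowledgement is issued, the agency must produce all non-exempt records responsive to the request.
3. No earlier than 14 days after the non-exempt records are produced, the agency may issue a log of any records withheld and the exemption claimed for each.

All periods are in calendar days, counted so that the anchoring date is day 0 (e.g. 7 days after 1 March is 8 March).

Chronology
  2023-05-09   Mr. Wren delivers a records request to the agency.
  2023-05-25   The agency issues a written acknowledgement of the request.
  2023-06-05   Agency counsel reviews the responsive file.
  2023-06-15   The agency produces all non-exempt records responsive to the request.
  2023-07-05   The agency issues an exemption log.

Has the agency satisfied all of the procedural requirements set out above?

Yes

Step 1: the window is 14–45 days after 2023-05-09 (when the request is received), so 2023-05-23 through 2023-06-23; done 2023-05-25 — within the window.
Step 2: 15 days after 2023-06-14 (end of the 20-day response period, which began when the acknowledgement is issued on 2023-05-25) is 2023-06-29; 2023-06-15 is within that limit.
Step 3: the earliest permitted date is 14 days after 2023-06-15 (when the non-exempt records are produced), i.e. 2023-06-29; done 2023-07-05 — permitted.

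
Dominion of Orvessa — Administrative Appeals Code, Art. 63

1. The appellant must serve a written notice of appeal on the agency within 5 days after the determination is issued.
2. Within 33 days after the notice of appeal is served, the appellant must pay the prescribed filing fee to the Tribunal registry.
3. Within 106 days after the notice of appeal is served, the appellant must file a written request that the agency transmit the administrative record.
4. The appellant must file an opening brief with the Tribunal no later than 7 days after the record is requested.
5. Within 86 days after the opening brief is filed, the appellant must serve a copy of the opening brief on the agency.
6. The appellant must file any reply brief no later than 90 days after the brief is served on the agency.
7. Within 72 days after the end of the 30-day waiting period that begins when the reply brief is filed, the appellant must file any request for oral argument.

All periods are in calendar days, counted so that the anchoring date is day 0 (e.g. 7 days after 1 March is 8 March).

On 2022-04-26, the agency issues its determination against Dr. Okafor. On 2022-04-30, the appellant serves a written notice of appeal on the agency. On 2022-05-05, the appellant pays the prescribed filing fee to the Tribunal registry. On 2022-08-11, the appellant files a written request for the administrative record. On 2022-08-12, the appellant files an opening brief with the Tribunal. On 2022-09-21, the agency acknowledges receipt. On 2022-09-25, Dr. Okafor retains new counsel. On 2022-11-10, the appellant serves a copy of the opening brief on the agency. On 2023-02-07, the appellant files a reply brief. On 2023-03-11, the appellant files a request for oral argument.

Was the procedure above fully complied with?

No

Step 1 — counting 5 days from 2022-04-26 (when the determination is issued) gives a deadline of 2022-05-01; done 2022-04-30 — timely.
Step 2 — counting 33 days from 2022-04-30 (when the notice of appeal is served) gives a deadline of 2022-06-02; done 2022-05-05 — timely.
Step 3 — counting 106 days from 2022-04-30 (when the notice of appeal is served) gives a deadline of 2022-08-14; 2022-08-11 is within that limit.
Step 4 — counting 7 days from 2022-08-11 (when the record is requested) gives a deadline of 2022-08-18; completed 2022-08-12, before the deadline.
Step 5 — counting 86 days from 2022-08-12 (when the opening brief is filed) gives a deadline of 2022-11-06; 2022-11-10 misses that deadline by 4 days.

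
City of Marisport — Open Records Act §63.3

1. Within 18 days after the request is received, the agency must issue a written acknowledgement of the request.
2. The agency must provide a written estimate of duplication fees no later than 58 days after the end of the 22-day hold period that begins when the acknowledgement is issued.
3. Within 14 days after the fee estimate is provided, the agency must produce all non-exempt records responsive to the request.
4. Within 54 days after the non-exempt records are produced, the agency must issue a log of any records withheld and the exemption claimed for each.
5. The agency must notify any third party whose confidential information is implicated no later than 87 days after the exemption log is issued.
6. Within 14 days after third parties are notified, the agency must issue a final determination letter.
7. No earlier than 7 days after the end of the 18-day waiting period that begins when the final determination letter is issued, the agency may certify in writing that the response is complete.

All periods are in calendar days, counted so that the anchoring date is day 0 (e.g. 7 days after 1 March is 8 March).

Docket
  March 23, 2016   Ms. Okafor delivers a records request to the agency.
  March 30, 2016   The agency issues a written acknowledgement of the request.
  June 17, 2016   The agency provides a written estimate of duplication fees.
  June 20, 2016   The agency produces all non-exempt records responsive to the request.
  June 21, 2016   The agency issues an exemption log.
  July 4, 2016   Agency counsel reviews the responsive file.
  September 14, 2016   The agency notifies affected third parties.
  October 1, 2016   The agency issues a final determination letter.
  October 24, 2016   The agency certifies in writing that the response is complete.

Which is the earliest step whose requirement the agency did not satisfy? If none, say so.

Step 6

(1) due by March 23, 2016 + 18 days = April 10, 2016; done March 30, 2016 — timely.
(2) due by April 21, 2016 + 58 days = June 18, 2016; completed June 17, 2016, before the deadline.
(3) due by June 17, 2016 + 14 days = July 1, 2016; done June 20, 2016 — timely.
(4) due by June 20, 2016 + 54 days = August 13, 2016; done June 21, 2016 — timely.
(5) due by June 21, 2016 + 87 days = September 16, 2016; September 14, 2016 is within that limit.
(6) due by September 14, 2016 + 14 days = September 28, 2016; not done until October 1, 2016, 3 days after the deadline.
The procedure was therefore not followed at step 6.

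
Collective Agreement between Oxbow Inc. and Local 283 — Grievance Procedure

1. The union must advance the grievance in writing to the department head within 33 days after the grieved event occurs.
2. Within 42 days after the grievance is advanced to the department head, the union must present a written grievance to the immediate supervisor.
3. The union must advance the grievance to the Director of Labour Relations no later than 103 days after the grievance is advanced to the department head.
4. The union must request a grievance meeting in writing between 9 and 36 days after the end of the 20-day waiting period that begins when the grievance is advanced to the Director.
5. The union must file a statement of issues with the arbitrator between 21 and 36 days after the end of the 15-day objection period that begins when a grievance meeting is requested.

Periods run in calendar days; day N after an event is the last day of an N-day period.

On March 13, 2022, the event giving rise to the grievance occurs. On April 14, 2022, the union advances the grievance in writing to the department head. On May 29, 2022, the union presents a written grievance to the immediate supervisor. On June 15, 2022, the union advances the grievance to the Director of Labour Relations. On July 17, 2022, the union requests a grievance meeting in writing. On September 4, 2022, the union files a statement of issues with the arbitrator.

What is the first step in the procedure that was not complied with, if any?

Step 2

Step 1 — counting 33 days from March 13, 2022 (when the grieved event occurs) gives a deadline of April 15, 2022; completed April 14, 2022, before the deadline.
Step 2 — counting 42 days from April 14, 2022 (when the grievance is advanced to the department head) gives a deadline of May 26, 2022; not done until May 29, 2022, 3 days after the deadline.
The procedure was therefore not followed at step 2.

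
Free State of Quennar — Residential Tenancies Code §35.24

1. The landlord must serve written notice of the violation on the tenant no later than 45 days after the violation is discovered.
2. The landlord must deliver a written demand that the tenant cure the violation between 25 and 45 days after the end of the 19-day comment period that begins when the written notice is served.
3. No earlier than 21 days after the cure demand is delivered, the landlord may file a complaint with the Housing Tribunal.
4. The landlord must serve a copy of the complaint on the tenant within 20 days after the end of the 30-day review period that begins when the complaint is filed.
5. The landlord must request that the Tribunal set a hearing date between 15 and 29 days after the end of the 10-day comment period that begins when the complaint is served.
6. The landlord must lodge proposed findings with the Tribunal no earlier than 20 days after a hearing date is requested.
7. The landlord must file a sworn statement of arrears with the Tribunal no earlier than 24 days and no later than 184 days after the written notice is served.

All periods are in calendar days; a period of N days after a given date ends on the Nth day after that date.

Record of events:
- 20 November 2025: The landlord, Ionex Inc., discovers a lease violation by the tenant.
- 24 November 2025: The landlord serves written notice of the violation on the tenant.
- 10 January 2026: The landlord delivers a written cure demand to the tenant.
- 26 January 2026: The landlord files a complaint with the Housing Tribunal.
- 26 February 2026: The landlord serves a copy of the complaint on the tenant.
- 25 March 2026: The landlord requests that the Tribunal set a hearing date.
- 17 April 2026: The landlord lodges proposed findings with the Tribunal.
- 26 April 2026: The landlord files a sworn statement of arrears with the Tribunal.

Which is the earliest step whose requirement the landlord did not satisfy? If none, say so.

Step 1: 45 days after 20 November 2025 (when the violation is discovered) is 4 January 2026; 24 November 2025 is within that limit.
Step 2: the window is 25–45 days after 13 December 2025 (end of the 19-day comment period, which began when the written notice is served on 24 November 2025), so 7 January 2026 through 27 January 2026; 10 January 2026 falls inside that range.
Step 3: the earliest permitted date is 21 days after 10 January 2026 (when the cure demand is delivered), i.e. 31 January 2026; acted on 26 January 2026, 5 days prematurely.
The procedure was therefore not followed at step 3.

Step 3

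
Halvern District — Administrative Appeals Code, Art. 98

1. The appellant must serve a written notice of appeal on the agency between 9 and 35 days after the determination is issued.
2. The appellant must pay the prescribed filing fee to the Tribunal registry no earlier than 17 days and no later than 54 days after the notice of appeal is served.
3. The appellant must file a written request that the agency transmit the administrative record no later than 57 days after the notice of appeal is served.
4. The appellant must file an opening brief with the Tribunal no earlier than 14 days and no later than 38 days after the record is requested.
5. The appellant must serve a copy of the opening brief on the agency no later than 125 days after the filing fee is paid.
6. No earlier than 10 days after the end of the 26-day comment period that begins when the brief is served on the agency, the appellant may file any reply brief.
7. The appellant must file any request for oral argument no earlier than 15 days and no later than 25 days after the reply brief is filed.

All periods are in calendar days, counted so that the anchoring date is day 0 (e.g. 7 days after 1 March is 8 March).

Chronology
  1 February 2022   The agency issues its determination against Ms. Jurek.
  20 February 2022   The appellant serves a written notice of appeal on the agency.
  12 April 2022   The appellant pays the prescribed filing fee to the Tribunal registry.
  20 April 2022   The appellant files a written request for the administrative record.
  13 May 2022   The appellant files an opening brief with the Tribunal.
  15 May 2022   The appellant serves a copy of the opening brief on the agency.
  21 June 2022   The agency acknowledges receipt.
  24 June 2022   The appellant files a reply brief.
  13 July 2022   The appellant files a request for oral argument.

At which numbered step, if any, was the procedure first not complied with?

Step 1 — 9 and 35 days from 1 February 2022 (when the determination is issued) are 10 February 2022 and 8 March 2022 respectively; 20 February 2022 falls inside that range.
Step 2 — 17 and 54 days from 20 February 2022 (when the notice of appeal is served) are 9 March 2022 and 15 April 2022 respectively; done 12 April 2022 — within the window.
Step 3 — counting 57 days from 20 February 2022 (when the notice of appeal is served) gives a deadline of 18 April 2022; 20 April 2022 misses that deadline by 2 days.

Step 3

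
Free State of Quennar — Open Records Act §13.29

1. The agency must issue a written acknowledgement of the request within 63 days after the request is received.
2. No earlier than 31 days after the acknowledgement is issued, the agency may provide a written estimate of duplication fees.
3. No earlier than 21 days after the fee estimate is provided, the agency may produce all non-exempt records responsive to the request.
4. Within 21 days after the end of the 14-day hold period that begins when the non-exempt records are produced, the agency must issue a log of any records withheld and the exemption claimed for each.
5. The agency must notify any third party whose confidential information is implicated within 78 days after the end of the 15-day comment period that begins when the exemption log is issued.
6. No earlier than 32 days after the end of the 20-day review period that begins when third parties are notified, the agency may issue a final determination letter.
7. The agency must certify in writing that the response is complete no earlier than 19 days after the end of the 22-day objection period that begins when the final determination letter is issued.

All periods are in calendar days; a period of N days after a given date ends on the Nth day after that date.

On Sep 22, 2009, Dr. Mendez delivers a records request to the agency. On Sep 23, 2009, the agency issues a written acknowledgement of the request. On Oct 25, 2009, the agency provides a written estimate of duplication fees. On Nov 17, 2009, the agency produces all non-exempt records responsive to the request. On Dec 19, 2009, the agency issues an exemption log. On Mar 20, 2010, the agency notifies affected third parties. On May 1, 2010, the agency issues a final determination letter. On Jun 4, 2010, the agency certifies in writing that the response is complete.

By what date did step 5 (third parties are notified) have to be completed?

Mar 22, 2010

The exemption log is issued on Dec 19, 2009; the 15-day comment period therefore ends Jan 3, 2010, and step 5 runs from that date. 78 days after Jan 3, 2010 is Mar 22, 2010.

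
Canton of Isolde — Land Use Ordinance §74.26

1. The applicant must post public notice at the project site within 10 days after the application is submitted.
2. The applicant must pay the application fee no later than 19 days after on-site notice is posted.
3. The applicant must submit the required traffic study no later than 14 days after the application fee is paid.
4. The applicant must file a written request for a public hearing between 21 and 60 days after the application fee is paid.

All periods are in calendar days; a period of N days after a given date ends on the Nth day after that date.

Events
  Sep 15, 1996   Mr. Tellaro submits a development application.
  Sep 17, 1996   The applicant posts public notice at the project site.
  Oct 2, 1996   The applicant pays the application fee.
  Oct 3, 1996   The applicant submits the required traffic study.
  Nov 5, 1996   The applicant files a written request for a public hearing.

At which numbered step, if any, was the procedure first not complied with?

(1) due by Sep 15, 1996 + 10 days = Sep 25, 1996; Sep 17, 1996 is within that limit.
(2) due by Sep 17, 1996 + 19 days = Oct 6, 1996; completed Oct 2, 1996, before the deadline.
(3) due by Oct 2, 1996 + 14 days = Oct 16, 1996; Oct 3, 1996 is within that limit.
(4) the permitted window runs from Oct 2, 1996 + 21 = Oct 23, 1996 to Oct 2, 1996 + 60 = Dec 1, 1996; done Nov 5, 1996, which is between those dates.

None — every step was satisfied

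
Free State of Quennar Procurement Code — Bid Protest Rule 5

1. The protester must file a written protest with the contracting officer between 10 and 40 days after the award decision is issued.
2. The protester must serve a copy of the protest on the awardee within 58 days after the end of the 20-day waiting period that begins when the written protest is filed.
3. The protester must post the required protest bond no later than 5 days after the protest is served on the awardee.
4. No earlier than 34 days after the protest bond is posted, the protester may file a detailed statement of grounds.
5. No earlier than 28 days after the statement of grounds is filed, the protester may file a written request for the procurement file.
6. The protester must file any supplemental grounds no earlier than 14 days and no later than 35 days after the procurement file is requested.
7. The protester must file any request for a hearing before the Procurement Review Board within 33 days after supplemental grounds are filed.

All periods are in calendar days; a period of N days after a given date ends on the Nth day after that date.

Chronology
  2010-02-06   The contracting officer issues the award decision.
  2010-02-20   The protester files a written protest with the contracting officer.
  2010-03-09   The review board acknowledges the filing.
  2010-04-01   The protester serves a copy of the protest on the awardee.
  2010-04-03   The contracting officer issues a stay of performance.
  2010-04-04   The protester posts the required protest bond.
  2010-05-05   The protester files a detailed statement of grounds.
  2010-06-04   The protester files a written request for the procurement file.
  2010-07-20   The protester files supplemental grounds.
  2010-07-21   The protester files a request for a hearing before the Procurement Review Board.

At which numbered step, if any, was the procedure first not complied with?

(1) the permitted window runs from 2010-02-06 + 10 = 2010-02-16 to 2010-02-06 + 40 = 2010-03-18; done 2010-02-20 — within the window.
(2) due by 2010-03-12 + 58 days = 2010-05-09; 2010-04-01 is within that limit.
(3) due by 2010-04-01 + 5 days = 2010-04-06; 2010-04-04 is within that limit.
(4) permitted from 2010-04-04 + 34 days = 2010-05-08 onward; done 2010-05-05 — 3 days too early.
That is the first point of non-compliance.

Step 4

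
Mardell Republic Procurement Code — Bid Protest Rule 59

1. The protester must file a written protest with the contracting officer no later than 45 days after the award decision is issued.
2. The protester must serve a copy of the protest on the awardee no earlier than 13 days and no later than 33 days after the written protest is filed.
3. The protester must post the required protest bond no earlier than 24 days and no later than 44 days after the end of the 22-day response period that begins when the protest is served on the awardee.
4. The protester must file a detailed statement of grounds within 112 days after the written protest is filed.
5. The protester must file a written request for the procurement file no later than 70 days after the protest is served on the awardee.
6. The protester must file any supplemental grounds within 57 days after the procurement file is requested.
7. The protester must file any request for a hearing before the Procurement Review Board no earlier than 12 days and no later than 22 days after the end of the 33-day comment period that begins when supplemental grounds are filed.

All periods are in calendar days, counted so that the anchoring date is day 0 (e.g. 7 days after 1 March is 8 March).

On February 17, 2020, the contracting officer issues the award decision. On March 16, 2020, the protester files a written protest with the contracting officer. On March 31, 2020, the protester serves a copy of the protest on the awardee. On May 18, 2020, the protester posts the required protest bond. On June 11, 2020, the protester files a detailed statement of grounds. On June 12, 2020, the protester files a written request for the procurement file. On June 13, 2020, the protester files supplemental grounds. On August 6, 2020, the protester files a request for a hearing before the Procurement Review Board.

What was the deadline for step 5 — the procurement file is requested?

Step 5 runs from March 31, 2020, when the protest is served on the awardee. 70 days after March 31, 2020 is June 9, 2020.

June 9, 2020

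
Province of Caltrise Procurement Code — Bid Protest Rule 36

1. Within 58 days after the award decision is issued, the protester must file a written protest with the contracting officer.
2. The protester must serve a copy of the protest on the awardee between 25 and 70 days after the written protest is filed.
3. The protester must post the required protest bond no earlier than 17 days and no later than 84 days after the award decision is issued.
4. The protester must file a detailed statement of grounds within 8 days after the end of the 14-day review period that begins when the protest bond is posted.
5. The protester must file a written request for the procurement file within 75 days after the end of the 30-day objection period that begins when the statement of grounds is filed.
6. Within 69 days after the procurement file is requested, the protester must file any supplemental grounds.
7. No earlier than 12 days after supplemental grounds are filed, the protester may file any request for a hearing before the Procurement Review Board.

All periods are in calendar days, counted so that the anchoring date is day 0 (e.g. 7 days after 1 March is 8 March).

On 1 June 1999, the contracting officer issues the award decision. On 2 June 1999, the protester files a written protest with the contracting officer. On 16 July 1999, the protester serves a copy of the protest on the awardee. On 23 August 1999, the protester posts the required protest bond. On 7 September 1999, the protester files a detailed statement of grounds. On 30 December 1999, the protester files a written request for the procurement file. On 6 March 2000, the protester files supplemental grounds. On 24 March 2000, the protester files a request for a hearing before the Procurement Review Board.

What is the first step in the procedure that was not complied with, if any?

Step 1 — counting 58 days from 1 June 1999 (when the award decision is issued) gives a deadline of 29 July 1999; 2 June 1999 is within that limit.
Step 2 — 25 and 70 days from 2 June 1999 (when the written protest is filed) are 27 June 1999 and 11 August 1999 respectively; done 16 July 1999 — within the window.
Step 3 — 17 and 84 days from 1 June 1999 (when the award decision is issued) are 18 June 1999 and 24 August 1999 respectively; 23 August 1999 falls inside that range.
Step 4 — counting 8 days from 6 September 1999 (end of the 14-day review period, which began when the protest bond is posted on 23 August 1999) gives a deadline of 14 September 1999; completed 7 September 1999, before the deadline.
Step 5 — counting 75 days from 7 October 1999 (end of the 30-day objection period, which began when the statement of grounds is filed on 7 September 1999) gives a deadline of 21 December 1999; 30 December 1999 misses that deadline by 9 days.
That is the first point of non-compliance.

Step 5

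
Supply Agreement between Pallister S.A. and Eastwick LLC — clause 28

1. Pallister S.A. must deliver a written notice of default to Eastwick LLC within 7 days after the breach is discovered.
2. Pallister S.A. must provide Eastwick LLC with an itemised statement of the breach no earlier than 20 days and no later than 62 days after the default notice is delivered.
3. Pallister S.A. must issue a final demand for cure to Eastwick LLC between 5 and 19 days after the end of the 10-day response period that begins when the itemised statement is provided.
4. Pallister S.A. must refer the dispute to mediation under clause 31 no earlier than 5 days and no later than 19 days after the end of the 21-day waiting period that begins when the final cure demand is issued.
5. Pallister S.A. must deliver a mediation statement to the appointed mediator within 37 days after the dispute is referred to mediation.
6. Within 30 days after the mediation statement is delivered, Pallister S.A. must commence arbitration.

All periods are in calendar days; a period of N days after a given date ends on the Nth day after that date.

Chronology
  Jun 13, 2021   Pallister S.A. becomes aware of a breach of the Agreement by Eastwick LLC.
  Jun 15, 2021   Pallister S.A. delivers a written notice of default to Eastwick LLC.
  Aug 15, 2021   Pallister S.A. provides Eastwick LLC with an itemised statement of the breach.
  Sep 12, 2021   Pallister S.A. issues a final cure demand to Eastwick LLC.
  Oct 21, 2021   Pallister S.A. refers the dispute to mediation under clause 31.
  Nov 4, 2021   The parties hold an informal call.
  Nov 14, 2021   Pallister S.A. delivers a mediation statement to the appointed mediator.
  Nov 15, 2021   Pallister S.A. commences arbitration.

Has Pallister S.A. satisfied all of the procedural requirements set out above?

Step 1: 7 days after Jun 13, 2021 (when the breach is discovered) is Jun 20, 2021; completed Jun 15, 2021, before the deadline.
Step 2: the window is 20–62 days after Jun 15, 2021 (when the default notice is delivered), so Jul 5, 2021 through Aug 16, 2021; done Aug 15, 2021 — within the window.
Step 3: the window is 5–19 days after Aug 25, 2021 (end of the 10-day response period, which began when the itemised statement is provided on Aug 15, 2021), so Aug 30, 2021 through Sep 13, 2021; Sep 12, 2021 falls inside that range.
Step 4: the window is 5–19 days after Oct 3, 2021 (end of the 21-day waiting period, which began when the final cure demand is issued on Sep 12, 2021), so Oct 8, 2021 through Oct 22, 2021; done Oct 21, 2021 — within the window.
Step 5: 37 days after Oct 21, 2021 (when the dispute is referred to mediation) is Nov 27, 2021; Nov 14, 2021 is within that limit.
Step 6: 30 days after Nov 14, 2021 (when the mediation statement is delivered) is Dec 14, 2021; Nov 15, 2021 is within that limit.

Yes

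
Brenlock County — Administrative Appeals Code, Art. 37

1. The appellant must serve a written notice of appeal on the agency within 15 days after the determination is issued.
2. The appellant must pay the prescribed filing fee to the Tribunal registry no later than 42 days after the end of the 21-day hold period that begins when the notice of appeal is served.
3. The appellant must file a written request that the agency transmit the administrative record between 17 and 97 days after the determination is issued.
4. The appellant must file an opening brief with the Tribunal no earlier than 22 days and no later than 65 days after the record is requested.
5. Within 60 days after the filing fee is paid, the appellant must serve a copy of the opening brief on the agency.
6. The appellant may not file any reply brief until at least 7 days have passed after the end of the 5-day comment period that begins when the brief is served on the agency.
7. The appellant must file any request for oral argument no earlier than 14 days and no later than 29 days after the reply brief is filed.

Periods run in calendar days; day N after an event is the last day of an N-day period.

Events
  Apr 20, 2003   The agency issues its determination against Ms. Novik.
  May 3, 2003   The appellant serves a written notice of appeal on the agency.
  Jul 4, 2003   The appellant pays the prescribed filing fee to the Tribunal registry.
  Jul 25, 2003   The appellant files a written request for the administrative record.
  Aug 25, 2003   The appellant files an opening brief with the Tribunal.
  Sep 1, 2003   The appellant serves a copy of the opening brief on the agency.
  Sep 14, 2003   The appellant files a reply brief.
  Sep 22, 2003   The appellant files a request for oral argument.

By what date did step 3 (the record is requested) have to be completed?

Step 3 runs from Apr 20, 2003, when the determination is issued. The window is 17–97 days after Apr 20, 2003; it closes on Jul 26, 2003.

Jul 26, 2003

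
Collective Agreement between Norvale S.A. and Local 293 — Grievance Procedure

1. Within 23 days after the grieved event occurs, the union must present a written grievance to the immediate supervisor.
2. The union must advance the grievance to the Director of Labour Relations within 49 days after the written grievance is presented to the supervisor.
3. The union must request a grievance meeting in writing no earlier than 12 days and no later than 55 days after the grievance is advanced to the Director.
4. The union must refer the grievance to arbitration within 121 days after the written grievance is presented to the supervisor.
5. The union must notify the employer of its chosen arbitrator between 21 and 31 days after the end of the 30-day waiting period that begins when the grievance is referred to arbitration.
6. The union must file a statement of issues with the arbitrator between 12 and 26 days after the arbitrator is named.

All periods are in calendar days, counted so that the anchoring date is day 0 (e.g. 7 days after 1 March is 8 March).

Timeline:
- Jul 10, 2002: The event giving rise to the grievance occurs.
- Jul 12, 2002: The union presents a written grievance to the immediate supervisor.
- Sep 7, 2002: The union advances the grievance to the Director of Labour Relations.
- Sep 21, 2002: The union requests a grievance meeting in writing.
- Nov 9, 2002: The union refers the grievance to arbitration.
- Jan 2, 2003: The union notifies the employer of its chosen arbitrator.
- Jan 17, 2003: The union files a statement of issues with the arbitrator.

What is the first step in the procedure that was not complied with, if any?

(1) due by Jul 10, 2002 + 23 days = Aug 2, 2002; Jul 12, 2002 is within that limit.
(2) due by Jul 12, 2002 + 49 days = Aug 30, 2002; not done until Sep 7, 2002, 8 days after the deadline.

Step 2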